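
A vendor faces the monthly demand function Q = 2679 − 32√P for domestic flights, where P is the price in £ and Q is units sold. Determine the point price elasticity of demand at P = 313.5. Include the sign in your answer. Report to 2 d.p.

At P = 313.5, Q = 2112.410.
dQ/dP = −32/(2√P) = -0.904.
ε = (dQ/dP)(P/Q) = (-0.904)(313.5/2112.410).
|ε| < 1, so demand is inelastic at this price.

-0.13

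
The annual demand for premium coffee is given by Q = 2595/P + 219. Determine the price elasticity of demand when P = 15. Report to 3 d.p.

At P = 15, Q = 392.
dQ/dP = −2595/P² = -11.533.
ε = (dQ/dP)(P/Q) = (-11.533)(15/392).

-0.441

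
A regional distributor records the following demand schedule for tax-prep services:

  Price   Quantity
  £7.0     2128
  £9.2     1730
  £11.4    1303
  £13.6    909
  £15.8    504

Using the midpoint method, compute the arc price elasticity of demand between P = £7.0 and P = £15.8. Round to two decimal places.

-1.60

At P = 7.0, Q = 2128; at P = 15.8, Q = 504.
ΔQ = -1624, ΔP = 8.8. Midpoints: P̄ = 11.40, Q̄ = 1316.0.
ε = (ΔQ/ΔP)(P̄/Q̄) = (-1624/8.8)(11.40/1316.0).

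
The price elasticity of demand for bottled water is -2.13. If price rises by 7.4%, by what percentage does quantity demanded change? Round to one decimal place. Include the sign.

-15.8%

%ΔQ ≈ ε × %ΔP = (-2.13)(7.4%) = -15.76%.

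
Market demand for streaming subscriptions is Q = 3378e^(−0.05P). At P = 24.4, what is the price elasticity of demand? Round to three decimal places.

At P = 24.4, Q = 997.288.
dQ/dP = −0.05·3378e^(−0.05P) = −0.05Q = -49.864.
ε = (dQ/dP)(P/Q) = (-49.864)(24.4/997.288).

-1.220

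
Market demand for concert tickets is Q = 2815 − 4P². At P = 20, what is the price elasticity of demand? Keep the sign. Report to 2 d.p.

At P = 20, Q = 1215.
dQ/dP = −8P = -160.
ε = (dQ/dP)(P/Q) = (-160)(20/1215).

-2.63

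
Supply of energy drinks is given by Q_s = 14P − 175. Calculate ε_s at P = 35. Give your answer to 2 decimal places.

1.56

At P = 35, Q_s = 315.
dQ_s/dP = 14.
ε_s = (dQ_s/dP)(P/Q_s) = (14)(35/315).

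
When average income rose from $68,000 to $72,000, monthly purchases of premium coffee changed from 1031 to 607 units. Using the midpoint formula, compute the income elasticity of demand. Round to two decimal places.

ΔQ = -424, ΔI = 4000. Midpoints: Ī = 70,000, Q̄ = 819.0.
ε_I = (ΔQ/ΔI)(Ī/Q̄) = (-424/4000)(70000/819.0).

-9.06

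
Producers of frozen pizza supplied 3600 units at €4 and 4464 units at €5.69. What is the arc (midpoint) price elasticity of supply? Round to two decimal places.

0.61

ΔQ = 4464 − 3600 = 864; ΔP = 5.69 − 4 = 1.69.
Midpoints: P̄ = 4.85, Q̄ = 4032.0.
ε_s = (ΔQ/ΔP)(P̄/Q̄) = (864/1.69)(4.85/4032.0).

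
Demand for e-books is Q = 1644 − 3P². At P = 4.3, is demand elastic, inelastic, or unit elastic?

Q = 1588.530, dQ/dP = -25.800.
ε = (dQ/dP)(P/Q) ≈ -0.070.
|ε| = 0.07 < 1.

inelastic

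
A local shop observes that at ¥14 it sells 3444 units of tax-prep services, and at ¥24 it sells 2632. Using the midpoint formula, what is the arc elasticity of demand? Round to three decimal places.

ΔQ = 2632 − 3444 = -812; ΔP = 24 − 14 = 10.
Midpoints: P̄ = 19.00, Q̄ = 3038.0.
ε = (ΔQ/ΔP)(P̄/Q̄) = (-812/10)(19.00/3038.0).

-0.508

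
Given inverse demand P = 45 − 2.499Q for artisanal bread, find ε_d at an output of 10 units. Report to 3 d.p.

-0.801

At Q = 10, P = 45 − 2.499(10) = 20.01.
dP/dQ = −2.499, so dQ/dP = 1/(−2.499) = -0.400.
ε = (dQ/dP)(P/Q) = (-0.400)(20.01/10).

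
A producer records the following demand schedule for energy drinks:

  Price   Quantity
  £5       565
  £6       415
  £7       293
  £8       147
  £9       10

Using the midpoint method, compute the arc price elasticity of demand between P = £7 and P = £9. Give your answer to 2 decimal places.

At P = 7, Q = 293; at P = 9, Q = 10.
ΔQ = -283, ΔP = 2. Midpoints: P̄ = 8.00, Q̄ = 151.5.
ε = (ΔQ/ΔP)(P̄/Q̄) = (-283/2)(8.00/151.5).

-7.47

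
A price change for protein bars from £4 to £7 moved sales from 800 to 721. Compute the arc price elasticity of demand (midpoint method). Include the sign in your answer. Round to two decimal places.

ΔQ = 721 − 800 = -79; ΔP = 7 − 4 = 3.
Midpoints: P̄ = 5.50, Q̄ = 760.5.
ε = (ΔQ/ΔP)(P̄/Q̄) = (-79/3)(5.50/760.5).

-0.19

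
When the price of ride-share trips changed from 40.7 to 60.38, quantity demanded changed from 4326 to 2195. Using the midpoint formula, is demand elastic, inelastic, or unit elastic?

Arc ε ≈ -1.678.
|ε| = 1.68 > 1.

elastic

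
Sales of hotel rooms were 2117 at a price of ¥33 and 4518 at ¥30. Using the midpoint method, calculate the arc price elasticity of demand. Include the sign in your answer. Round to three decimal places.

-7.599

ΔQ = 4518 − 2117 = 2401; ΔP = 30 − 33 = -3.
Midpoints: P̄ = 31.50, Q̄ = 3317.5.
ε = (ΔQ/ΔP)(P̄/Q̄) = (2401/-3)(31.50/3317.5).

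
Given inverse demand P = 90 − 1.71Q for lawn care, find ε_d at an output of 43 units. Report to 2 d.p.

At Q = 43, P = 90 − 1.71(43) = 16.47.
dP/dQ = −1.71, so dQ/dP = 1/(−1.71) = -0.585.
ε = (dQ/dP)(P/Q) = (-0.585)(16.47/43).

-0.22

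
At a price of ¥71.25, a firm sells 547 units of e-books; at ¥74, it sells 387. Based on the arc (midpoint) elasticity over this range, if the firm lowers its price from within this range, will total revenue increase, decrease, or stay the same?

Arc ε = (-160/2.75)(72.62/467.0) ≈ -9.048.
|ε| = 9.05 > 1, so demand is elastic. A price cut therefore raises total revenue.

increase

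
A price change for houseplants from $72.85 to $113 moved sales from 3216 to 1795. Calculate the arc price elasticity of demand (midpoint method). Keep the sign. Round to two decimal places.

ΔQ = 1795 − 3216 = -1421; ΔP = 113 − 72.85 = 40.15.
Midpoints: P̄ = 92.92, Q̄ = 2505.5.
ε = (ΔQ/ΔP)(P̄/Q̄) = (-1421/40.15)(92.92/2505.5).

-1.31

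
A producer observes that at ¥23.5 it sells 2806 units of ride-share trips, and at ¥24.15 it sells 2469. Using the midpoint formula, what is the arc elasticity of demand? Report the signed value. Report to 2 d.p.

-4.68

ΔQ = 2469 − 2806 = -337; ΔP = 24.15 − 23.5 = 0.65.
Midpoints: P̄ = 23.82, Q̄ = 2637.5.
ε = (ΔQ/ΔP)(P̄/Q̄) = (-337/0.65)(23.82/2637.5).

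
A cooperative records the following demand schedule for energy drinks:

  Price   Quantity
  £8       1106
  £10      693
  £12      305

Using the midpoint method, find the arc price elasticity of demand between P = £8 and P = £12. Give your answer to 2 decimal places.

-2.84

At P = 8, Q = 1106; at P = 12, Q = 305.
ΔQ = -801, ΔP = 4. Midpoints: P̄ = 10.00, Q̄ = 705.5.
ε = (ΔQ/ΔP)(P̄/Q̄) = (-801/4)(10.00/705.5).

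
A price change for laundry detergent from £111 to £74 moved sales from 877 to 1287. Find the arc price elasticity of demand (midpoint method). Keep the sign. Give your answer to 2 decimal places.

ΔQ = 1287 − 877 = 410; ΔP = 74 − 111 = -37.
Midpoints: P̄ = 92.50, Q̄ = 1082.0.
ε = (ΔQ/ΔP)(P̄/Q̄) = (410/-37)(92.50/1082.0).

-0.95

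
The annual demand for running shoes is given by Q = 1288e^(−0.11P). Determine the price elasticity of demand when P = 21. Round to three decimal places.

-2.310

At P = 21, Q = 127.848.
dQ/dP = −0.11·1288e^(−0.11P) = −0.11Q = -14.063.
ε = (dQ/dP)(P/Q) = (-14.063)(21/127.848).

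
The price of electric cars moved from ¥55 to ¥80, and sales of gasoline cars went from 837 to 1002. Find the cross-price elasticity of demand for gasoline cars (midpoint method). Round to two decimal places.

0.48

ΔQ_x = 1002 − 837 = 165; ΔP_y = 80 − 55 = 25.
Midpoints: P̄_y = 67.50, Q̄_x = 919.5.
ε_xy = (ΔQ_x/ΔP_y)(P̄_y/Q̄_x) = (165/25)(67.50/919.5).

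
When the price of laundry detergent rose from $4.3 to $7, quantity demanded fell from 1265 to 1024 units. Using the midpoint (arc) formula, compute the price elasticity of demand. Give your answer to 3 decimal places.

-0.441

ΔQ = 1024 − 1265 = -241; ΔP = 7 − 4.3 = 2.7.
Midpoints: P̄ = 5.65, Q̄ = 1144.5.
ε = (ΔQ/ΔP)(P̄/Q̄) = (-241/2.7)(5.65/1144.5).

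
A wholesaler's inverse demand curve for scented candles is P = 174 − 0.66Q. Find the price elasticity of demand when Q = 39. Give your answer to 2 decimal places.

-5.76

At Q = 39, P = 174 − 0.66(39) = 148.26.
dP/dQ = −0.66, so dQ/dP = 1/(−0.66) = -1.515.
ε = (dQ/dP)(P/Q) = (-1.515)(148.26/39).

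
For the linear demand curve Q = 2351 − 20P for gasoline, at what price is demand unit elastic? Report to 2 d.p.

58.78

For linear demand Q = a − bP, ε = −bP/(a − bP). |ε| = 1 when bP = a − bP, i.e. P = a/(2b).
P = 2351/(2·20) = 2351/40 = 58.7750.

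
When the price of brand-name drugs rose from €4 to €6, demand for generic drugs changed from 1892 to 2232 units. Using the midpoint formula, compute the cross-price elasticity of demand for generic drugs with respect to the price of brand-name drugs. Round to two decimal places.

0.41

ΔQ_x = 2232 − 1892 = 340; ΔP_y = 6 − 4 = 2.
Midpoints: P̄_y = 5.00, Q̄_x = 2062.0.
ε_xy = (ΔQ_x/ΔP_y)(P̄_y/Q̄_x) = (340/2)(5.00/2062.0).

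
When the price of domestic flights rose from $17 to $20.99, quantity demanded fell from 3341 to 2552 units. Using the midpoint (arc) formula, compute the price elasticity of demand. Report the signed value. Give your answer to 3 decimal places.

ΔQ = 2552 − 3341 = -789; ΔP = 20.99 − 17 = 3.99.
Midpoints: P̄ = 18.99, Q̄ = 2946.5.
ε = (ΔQ/ΔP)(P̄/Q̄) = (-789/3.99)(18.99/2946.5).

-1.275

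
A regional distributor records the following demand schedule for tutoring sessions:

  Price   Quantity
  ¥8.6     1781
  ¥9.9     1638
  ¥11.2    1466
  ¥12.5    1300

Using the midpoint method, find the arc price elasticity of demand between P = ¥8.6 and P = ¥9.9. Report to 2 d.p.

At P = 8.6, Q = 1781; at P = 9.9, Q = 1638.
ΔQ = -143, ΔP = 1.3. Midpoints: P̄ = 9.25, Q̄ = 1709.5.
ε = (ΔQ/ΔP)(P̄/Q̄) = (-143/1.3)(9.25/1709.5).

-0.60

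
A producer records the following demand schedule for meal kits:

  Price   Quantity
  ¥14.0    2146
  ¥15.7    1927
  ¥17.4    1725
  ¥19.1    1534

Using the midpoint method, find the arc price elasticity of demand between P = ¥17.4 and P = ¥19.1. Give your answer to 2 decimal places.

At P = 17.4, Q = 1725; at P = 19.1, Q = 1534.
ΔQ = -191, ΔP = 1.7. Midpoints: P̄ = 18.25, Q̄ = 1629.5.
ε = (ΔQ/ΔP)(P̄/Q̄) = (-191/1.7)(18.25/1629.5).

-1.26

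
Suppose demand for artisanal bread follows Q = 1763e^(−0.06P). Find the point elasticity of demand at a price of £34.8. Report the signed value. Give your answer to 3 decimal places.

At P = 34.8, Q = 218.497.
dQ/dP = −0.06·1763e^(−0.06P) = −0.06Q = -13.110.
ε = (dQ/dP)(P/Q) = (-13.110)(34.8/218.497).

-2.088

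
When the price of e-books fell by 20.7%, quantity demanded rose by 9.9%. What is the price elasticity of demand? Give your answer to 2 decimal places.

ε = %ΔQ / %ΔP = (9.9)/(-20.7) = -0.478.

-0.48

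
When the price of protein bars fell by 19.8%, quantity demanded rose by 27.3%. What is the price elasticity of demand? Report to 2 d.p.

ε = %ΔQ / %ΔP = (27.3)/(-19.8) = -1.379.

-1.38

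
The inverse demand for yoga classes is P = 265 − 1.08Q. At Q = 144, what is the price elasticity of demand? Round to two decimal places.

At Q = 144, P = 265 − 1.08(144) = 109.48.
dP/dQ = −1.08, so dQ/dP = 1/(−1.08) = -0.926.
ε = (dQ/dP)(P/Q) = (-0.926)(109.48/144).

-0.70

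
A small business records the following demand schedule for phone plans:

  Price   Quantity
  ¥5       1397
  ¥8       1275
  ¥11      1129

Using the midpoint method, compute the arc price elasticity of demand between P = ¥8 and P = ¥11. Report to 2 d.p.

-0.38

At P = 8, Q = 1275; at P = 11, Q = 1129.
ΔQ = -146, ΔP = 3. Midpoints: P̄ = 9.50, Q̄ = 1202.0.
ε = (ΔQ/ΔP)(P̄/Q̄) = (-146/3)(9.50/1202.0).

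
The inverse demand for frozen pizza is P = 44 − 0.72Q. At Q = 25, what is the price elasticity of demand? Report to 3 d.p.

At Q = 25, P = 44 − 0.72(25) = 26.00.
dP/dQ = −0.72, so dQ/dP = 1/(−0.72) = -1.389.
ε = (dQ/dP)(P/Q) = (-1.389)(26.00/25).

-1.444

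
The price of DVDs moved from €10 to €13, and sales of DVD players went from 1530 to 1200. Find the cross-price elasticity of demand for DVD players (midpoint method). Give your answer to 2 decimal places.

-0.93

ΔQ_x = 1200 − 1530 = -330; ΔP_y = 13 − 10 = 3.
Midpoints: P̄_y = 11.50, Q̄_x = 1365.0.
ε_xy = (ΔQ_x/ΔP_y)(P̄_y/Q̄_x) = (-330/3)(11.50/1365.0).
ε_xy < 0, so the goods are complements.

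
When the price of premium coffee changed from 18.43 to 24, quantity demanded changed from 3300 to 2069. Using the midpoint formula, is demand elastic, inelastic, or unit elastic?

Arc ε ≈ -1.747.
|ε| = 1.75 > 1.

elastic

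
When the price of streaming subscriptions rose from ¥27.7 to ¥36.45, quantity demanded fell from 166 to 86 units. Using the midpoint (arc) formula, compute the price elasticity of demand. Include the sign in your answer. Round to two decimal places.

ΔQ = 86 − 166 = -80; ΔP = 36.45 − 27.7 = 8.75.
Midpoints: P̄ = 32.08, Q̄ = 126.0.
ε = (ΔQ/ΔP)(P̄/Q̄) = (-80/8.75)(32.08/126.0).

-2.33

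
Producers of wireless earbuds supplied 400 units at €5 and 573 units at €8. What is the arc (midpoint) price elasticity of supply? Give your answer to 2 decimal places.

0.77

ΔQ = 573 − 400 = 173; ΔP = 8 − 5 = 3.
Midpoints: P̄ = 6.50, Q̄ = 486.5.
ε_s = (ΔQ/ΔP)(P̄/Q̄) = (173/3)(6.50/486.5).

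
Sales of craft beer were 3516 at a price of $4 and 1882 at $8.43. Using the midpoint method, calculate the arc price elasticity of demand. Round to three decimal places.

-0.849

ΔQ = 1882 − 3516 = -1634; ΔP = 8.43 − 4 = 4.43.
Midpoints: P̄ = 6.21, Q̄ = 2699.0.
ε = (ΔQ/ΔP)(P̄/Q̄) = (-1634/4.43)(6.21/2699.0).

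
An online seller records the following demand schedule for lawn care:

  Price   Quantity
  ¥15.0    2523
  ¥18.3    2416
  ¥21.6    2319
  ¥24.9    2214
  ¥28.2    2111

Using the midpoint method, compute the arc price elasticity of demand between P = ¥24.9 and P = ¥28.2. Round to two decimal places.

At P = 24.9, Q = 2214; at P = 28.2, Q = 2111.
ΔQ = -103, ΔP = 3.3. Midpoints: P̄ = 26.55, Q̄ = 2162.5.
ε = (ΔQ/ΔP)(P̄/Q̄) = (-103/3.3)(26.55/2162.5).

-0.38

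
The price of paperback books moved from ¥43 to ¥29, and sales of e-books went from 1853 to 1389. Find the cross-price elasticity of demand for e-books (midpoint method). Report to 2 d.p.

ΔQ_x = 1389 − 1853 = -464; ΔP_y = 29 − 43 = -14.
Midpoints: P̄_y = 36.00, Q̄_x = 1621.0.
ε_xy = (ΔQ_x/ΔP_y)(P̄_y/Q̄_x) = (-464/-14)(36.00/1621.0).
ε_xy > 0, so the goods are substitutes.

0.74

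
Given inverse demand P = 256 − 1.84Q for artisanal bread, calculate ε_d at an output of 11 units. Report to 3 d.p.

At Q = 11, P = 256 − 1.84(11) = 235.76.
dP/dQ = −1.84, so dQ/dP = 1/(−1.84) = -0.543.
ε = (dQ/dP)(P/Q) = (-0.543)(235.76/11).

-11.648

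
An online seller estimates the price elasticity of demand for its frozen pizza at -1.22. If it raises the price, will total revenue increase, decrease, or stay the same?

decrease

|ε| = 1.22 > 1, so demand is elastic. A price rise therefore reduces total revenue.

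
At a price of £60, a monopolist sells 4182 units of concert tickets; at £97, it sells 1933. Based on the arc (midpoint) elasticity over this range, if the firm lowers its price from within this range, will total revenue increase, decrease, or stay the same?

Arc ε = (-2249/37)(78.50/3057.5) ≈ -1.561.
|ε| = 1.56 > 1, so demand is elastic. A price cut therefore raises total revenue.

increase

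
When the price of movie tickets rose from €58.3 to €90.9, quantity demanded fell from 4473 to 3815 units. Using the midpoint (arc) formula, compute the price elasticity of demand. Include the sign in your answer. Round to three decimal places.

-0.363

ΔQ = 3815 − 4473 = -658; ΔP = 90.9 − 58.3 = 32.6.
Midpoints: P̄ = 74.60, Q̄ = 4144.0.
ε = (ΔQ/ΔP)(P̄/Q̄) = (-658/32.6)(74.60/4144.0).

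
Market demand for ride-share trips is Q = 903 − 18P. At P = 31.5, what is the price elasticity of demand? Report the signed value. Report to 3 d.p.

At P = 31.5, Q = 336.
dQ/dP = −18.
ε = (dQ/dP)(P/Q) = (-18)(31.5/336).
|ε| > 1, so demand is elastic at this price.

-1.688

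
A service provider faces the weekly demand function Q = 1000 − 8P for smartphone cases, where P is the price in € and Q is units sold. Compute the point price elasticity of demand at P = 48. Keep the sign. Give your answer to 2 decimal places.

-0.62

At P = 48, Q = 616.
dQ/dP = −8.
ε = (dQ/dP)(P/Q) = (-8)(48/616).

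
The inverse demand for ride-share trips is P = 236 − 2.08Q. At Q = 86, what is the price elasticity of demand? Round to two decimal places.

At Q = 86, P = 236 − 2.08(86) = 57.12.
dP/dQ = −2.08, so dQ/dP = 1/(−2.08) = -0.481.
ε = (dQ/dP)(P/Q) = (-0.481)(57.12/86).

-0.32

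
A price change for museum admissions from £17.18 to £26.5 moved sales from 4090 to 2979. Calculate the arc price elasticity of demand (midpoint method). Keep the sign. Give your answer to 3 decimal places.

-0.737

ΔQ = 2979 − 4090 = -1111; ΔP = 26.5 − 17.18 = 9.32.
Midpoints: P̄ = 21.84, Q̄ = 3534.5.
ε = (ΔQ/ΔP)(P̄/Q̄) = (-1111/9.32)(21.84/3534.5).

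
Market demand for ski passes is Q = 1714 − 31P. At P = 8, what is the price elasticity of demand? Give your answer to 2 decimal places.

-0.17

At P = 8, Q = 1466.
dQ/dP = −31.
ε = (dQ/dP)(P/Q) = (-31)(8/1466).
|ε| < 1, so demand is inelastic at this price.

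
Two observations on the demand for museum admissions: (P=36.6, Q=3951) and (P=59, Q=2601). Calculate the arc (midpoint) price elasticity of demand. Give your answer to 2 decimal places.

ΔQ = 2601 − 3951 = -1350; ΔP = 59 − 36.6 = 22.4.
Midpoints: P̄ = 47.80, Q̄ = 3276.0.
ε = (ΔQ/ΔP)(P̄/Q̄) = (-1350/22.4)(47.80/3276.0).

-0.88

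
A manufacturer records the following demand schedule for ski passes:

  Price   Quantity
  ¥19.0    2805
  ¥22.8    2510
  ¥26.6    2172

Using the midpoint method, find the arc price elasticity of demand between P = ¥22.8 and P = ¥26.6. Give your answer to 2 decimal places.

-0.94

At P = 22.8, Q = 2510; at P = 26.6, Q = 2172.
ΔQ = -338, ΔP = 3.8. Midpoints: P̄ = 24.70, Q̄ = 2341.0.
ε = (ΔQ/ΔP)(P̄/Q̄) = (-338/3.8)(24.70/2341.0).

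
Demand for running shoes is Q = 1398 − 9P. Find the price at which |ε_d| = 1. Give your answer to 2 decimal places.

77.67

For linear demand Q = a − bP, ε = −bP/(a − bP). |ε| = 1 when bP = a − bP, i.e. P = a/(2b).
P = 1398/(2·9) = 1398/18 = 77.6667.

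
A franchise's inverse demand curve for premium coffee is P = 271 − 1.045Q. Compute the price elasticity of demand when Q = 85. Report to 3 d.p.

-2.051

At Q = 85, P = 271 − 1.045(85) = 182.18.
dP/dQ = −1.045, so dQ/dP = 1/(−1.045) = -0.957.
ε = (dQ/dP)(P/Q) = (-0.957)(182.18/85).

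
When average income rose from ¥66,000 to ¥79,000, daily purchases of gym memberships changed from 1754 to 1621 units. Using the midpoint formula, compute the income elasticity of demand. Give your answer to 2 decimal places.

-0.44

ΔQ = -133, ΔI = 13000. Midpoints: Ī = 72,500, Q̄ = 1687.5.
ε_I = (ΔQ/ΔI)(Ī/Q̄) = (-133/13000)(72500/1687.5).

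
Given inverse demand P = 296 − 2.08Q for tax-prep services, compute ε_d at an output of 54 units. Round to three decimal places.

-1.635

At Q = 54, P = 296 − 2.08(54) = 183.68.
dP/dQ = −2.08, so dQ/dP = 1/(−2.08) = -0.481.
ε = (dQ/dP)(P/Q) = (-0.481)(183.68/54).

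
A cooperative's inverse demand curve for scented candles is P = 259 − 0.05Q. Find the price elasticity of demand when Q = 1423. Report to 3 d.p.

At Q = 1423, P = 259 − 0.05(1423) = 187.85.
dP/dQ = −0.05, so dQ/dP = 1/(−0.05) = -20.000.
ε = (dQ/dP)(P/Q) = (-20.000)(187.85/1423).

-2.640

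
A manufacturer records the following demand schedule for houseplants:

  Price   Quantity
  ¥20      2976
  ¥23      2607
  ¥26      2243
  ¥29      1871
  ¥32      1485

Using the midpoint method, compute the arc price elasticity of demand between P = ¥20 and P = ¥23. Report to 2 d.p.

At P = 20, Q = 2976; at P = 23, Q = 2607.
ΔQ = -369, ΔP = 3. Midpoints: P̄ = 21.50, Q̄ = 2791.5.
ε = (ΔQ/ΔP)(P̄/Q̄) = (-369/3)(21.50/2791.5).

-0.95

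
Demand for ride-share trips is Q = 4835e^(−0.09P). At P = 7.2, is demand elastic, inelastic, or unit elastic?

Q = 2529.145, dQ/dP = -227.623.
ε = (dQ/dP)(P/Q) ≈ -0.648.
|ε| = 0.65 < 1.

inelastic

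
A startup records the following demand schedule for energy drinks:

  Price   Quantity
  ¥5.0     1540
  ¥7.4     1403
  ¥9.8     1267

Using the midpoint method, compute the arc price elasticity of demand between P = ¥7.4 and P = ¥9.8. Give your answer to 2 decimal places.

At P = 7.4, Q = 1403; at P = 9.8, Q = 1267.
ΔQ = -136, ΔP = 2.4. Midpoints: P̄ = 8.60, Q̄ = 1335.0.
ε = (ΔQ/ΔP)(P̄/Q̄) = (-136/2.4)(8.60/1335.0).

-0.37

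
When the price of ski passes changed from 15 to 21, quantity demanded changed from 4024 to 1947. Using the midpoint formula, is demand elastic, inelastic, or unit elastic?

Arc ε ≈ -2.087.
|ε| = 2.09 > 1.

elastic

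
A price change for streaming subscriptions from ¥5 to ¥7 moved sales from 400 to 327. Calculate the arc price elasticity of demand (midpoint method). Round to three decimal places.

ΔQ = 327 − 400 = -73; ΔP = 7 − 5 = 2.
Midpoints: P̄ = 6.00, Q̄ = 363.5.
ε = (ΔQ/ΔP)(P̄/Q̄) = (-73/2)(6.00/363.5).

-0.602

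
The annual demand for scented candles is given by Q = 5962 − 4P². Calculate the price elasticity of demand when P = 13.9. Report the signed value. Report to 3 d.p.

At P = 13.9, Q = 5189.160.
dQ/dP = −8P = -111.200.
ε = (dQ/dP)(P/Q) = (-111.200)(13.9/5189.160).
|ε| < 1, so demand is inelastic at this price.

-0.298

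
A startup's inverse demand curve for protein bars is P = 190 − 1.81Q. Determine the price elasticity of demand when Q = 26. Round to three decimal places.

At Q = 26, P = 190 − 1.81(26) = 142.94.
dP/dQ = −1.81, so dQ/dP = 1/(−1.81) = -0.552.
ε = (dQ/dP)(P/Q) = (-0.552)(142.94/26).

-3.037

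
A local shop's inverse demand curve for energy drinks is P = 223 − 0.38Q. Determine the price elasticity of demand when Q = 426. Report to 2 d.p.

-0.38

At Q = 426, P = 223 − 0.38(426) = 61.12.
dP/dQ = −0.38, so dQ/dP = 1/(−0.38) = -2.632.
ε = (dQ/dP)(P/Q) = (-2.632)(61.12/426).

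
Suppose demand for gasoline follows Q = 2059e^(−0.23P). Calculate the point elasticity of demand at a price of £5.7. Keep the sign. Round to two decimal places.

At P = 5.7, Q = 555.004.
dQ/dP = −0.23·2059e^(−0.23P) = −0.23Q = -127.651.
ε = (dQ/dP)(P/Q) = (-127.651)(5.7/555.004).

-1.31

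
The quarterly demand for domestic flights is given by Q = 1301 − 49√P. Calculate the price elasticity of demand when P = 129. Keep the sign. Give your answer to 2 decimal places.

At P = 129, Q = 744.467.
dQ/dP = −49/(2√P) = -2.157.
ε = (dQ/dP)(P/Q) = (-2.157)(129/744.467).
|ε| < 1, so demand is inelastic at this price.

-0.37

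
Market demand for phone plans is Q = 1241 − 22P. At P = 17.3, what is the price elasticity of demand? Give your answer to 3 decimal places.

At P = 17.3, Q = 860.400.
dQ/dP = −22.
ε = (dQ/dP)(P/Q) = (-22)(17.3/860.400).

-0.442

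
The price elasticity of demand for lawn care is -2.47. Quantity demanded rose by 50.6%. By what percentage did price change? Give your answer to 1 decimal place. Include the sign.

%ΔP ≈ %ΔQ / ε = (50.6%)/(-2.47) = -20.49%.

-20.5%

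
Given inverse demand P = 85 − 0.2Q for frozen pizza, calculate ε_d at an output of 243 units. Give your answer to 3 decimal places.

-0.749

At Q = 243, P = 85 − 0.2(243) = 36.40.
dP/dQ = −0.2, so dQ/dP = 1/(−0.2) = -5.000.
ε = (dQ/dP)(P/Q) = (-5.000)(36.40/243).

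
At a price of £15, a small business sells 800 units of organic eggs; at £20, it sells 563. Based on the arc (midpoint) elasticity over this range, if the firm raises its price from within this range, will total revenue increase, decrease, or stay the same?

Arc ε = (-237/5)(17.50/681.5) ≈ -1.217.
|ε| = 1.22 > 1, so demand is elastic. A price rise therefore reduces total revenue.

decrease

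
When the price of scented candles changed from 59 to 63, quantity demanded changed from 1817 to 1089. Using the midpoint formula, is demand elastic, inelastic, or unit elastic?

Arc ε ≈ -7.641.
|ε| = 7.64 > 1.

elastic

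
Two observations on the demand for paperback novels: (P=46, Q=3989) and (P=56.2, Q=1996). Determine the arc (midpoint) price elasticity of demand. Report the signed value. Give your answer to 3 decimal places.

-3.337

ΔQ = 1996 − 3989 = -1993; ΔP = 56.2 − 46 = 10.2.
Midpoints: P̄ = 51.10, Q̄ = 2992.5.
ε = (ΔQ/ΔP)(P̄/Q̄) = (-1993/10.2)(51.10/2992.5).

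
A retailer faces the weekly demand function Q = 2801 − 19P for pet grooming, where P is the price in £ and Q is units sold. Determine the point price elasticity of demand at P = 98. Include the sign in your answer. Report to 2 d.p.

At P = 98, Q = 939.
dQ/dP = −19.
ε = (dQ/dP)(P/Q) = (-19)(98/939).

-1.98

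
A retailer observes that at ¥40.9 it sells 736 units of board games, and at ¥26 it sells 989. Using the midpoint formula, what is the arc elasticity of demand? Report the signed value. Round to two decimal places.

ΔQ = 989 − 736 = 253; ΔP = 26 − 40.9 = -14.9.
Midpoints: P̄ = 33.45, Q̄ = 862.5.
ε = (ΔQ/ΔP)(P̄/Q̄) = (253/-14.9)(33.45/862.5).

-0.66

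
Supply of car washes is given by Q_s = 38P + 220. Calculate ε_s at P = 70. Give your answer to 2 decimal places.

0.92

At P = 70, Q_s = 2880.
dQ_s/dP = 38.
ε_s = (dQ_s/dP)(P/Q_s) = (38)(70/2880).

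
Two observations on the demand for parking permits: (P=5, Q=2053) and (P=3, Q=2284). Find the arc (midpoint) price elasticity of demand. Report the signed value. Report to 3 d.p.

ΔQ = 2284 − 2053 = 231; ΔP = 3 − 5 = -2.
Midpoints: P̄ = 4.00, Q̄ = 2168.5.
ε = (ΔQ/ΔP)(P̄/Q̄) = (231/-2)(4.00/2168.5).

-0.213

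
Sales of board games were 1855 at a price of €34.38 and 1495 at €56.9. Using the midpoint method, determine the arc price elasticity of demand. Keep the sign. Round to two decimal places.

ΔQ = 1495 − 1855 = -360; ΔP = 56.9 − 34.38 = 22.52.
Midpoints: P̄ = 45.64, Q̄ = 1675.0.
ε = (ΔQ/ΔP)(P̄/Q̄) = (-360/22.52)(45.64/1675.0).

-0.44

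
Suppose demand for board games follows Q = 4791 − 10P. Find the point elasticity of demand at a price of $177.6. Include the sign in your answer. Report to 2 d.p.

-0.59

At P = 177.6, Q = 3015.
dQ/dP = −10.
ε = (dQ/dP)(P/Q) = (-10)(177.6/3015).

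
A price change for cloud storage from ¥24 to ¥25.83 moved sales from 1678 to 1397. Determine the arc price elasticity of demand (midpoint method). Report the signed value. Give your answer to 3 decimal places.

ΔQ = 1397 − 1678 = -281; ΔP = 25.83 − 24 = 1.83.
Midpoints: P̄ = 24.91, Q̄ = 1537.5.
ε = (ΔQ/ΔP)(P̄/Q̄) = (-281/1.83)(24.91/1537.5).

-2.488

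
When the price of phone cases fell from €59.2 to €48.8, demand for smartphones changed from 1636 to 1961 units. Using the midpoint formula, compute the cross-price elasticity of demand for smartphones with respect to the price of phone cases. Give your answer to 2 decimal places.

ΔQ_x = 1961 − 1636 = 325; ΔP_y = 48.8 − 59.2 = -10.4.
Midpoints: P̄_y = 54.00, Q̄_x = 1798.5.
ε_xy = (ΔQ_x/ΔP_y)(P̄_y/Q̄_x) = (325/-10.4)(54.00/1798.5).

-0.94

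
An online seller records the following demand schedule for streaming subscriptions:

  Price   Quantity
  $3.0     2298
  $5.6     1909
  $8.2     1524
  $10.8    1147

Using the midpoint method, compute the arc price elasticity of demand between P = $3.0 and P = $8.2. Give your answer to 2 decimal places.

At P = 3.0, Q = 2298; at P = 8.2, Q = 1524.
ΔQ = -774, ΔP = 5.2. Midpoints: P̄ = 5.60, Q̄ = 1911.0.
ε = (ΔQ/ΔP)(P̄/Q̄) = (-774/5.2)(5.60/1911.0).

-0.44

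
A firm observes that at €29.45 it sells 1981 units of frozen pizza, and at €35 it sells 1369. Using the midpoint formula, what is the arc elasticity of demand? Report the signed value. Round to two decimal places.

ΔQ = 1369 − 1981 = -612; ΔP = 35 − 29.45 = 5.55.
Midpoints: P̄ = 32.23, Q̄ = 1675.0.
ε = (ΔQ/ΔP)(P̄/Q̄) = (-612/5.55)(32.23/1675.0).

-2.12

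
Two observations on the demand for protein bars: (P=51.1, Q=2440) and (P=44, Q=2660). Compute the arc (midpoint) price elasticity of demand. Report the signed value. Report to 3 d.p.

-0.578

ΔQ = 2660 − 2440 = 220; ΔP = 44 − 51.1 = -7.1.
Midpoints: P̄ = 47.55, Q̄ = 2550.0.
ε = (ΔQ/ΔP)(P̄/Q̄) = (220/-7.1)(47.55/2550.0).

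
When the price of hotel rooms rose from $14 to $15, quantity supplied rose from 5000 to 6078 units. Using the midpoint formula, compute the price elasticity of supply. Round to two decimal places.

ΔQ = 6078 − 5000 = 1078; ΔP = 15 − 14 = 1.
Midpoints: P̄ = 14.50, Q̄ = 5539.0.
ε_s = (ΔQ/ΔP)(P̄/Q̄) = (1078/1)(14.50/5539.0).

2.82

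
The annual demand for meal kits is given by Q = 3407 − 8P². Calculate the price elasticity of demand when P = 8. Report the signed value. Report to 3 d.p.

-0.354

At P = 8, Q = 2895.
dQ/dP = −16P = -128.
ε = (dQ/dP)(P/Q) = (-128)(8/2895).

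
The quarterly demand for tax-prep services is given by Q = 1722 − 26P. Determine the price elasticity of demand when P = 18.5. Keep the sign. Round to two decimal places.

At P = 18.5, Q = 1241.
dQ/dP = −26.
ε = (dQ/dP)(P/Q) = (-26)(18.5/1241).
|ε| < 1, so demand is inelastic at this price.

-0.39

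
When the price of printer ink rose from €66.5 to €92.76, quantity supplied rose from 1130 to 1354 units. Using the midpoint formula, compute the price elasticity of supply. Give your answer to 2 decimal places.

ΔQ = 1354 − 1130 = 224; ΔP = 92.76 − 66.5 = 26.26.
Midpoints: P̄ = 79.63, Q̄ = 1242.0.
ε_s = (ΔQ/ΔP)(P̄/Q̄) = (224/26.26)(79.63/1242.0).

0.55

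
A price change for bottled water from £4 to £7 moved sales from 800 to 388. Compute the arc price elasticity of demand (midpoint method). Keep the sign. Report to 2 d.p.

ΔQ = 388 − 800 = -412; ΔP = 7 − 4 = 3.
Midpoints: P̄ = 5.50, Q̄ = 594.0.
ε = (ΔQ/ΔP)(P̄/Q̄) = (-412/3)(5.50/594.0).

-1.27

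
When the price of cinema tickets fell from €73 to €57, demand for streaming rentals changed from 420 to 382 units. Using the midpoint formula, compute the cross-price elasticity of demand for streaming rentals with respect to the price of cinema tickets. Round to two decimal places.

0.38

ΔQ_x = 382 − 420 = -38; ΔP_y = 57 − 73 = -16.
Midpoints: P̄_y = 65.00, Q̄_x = 401.0.
ε_xy = (ΔQ_x/ΔP_y)(P̄_y/Q̄_x) = (-38/-16)(65.00/401.0).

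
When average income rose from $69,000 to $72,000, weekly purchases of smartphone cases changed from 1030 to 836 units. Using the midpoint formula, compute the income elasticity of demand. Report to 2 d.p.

-4.89

ΔQ = -194, ΔI = 3000. Midpoints: Ī = 70,500, Q̄ = 933.0.
ε_I = (ΔQ/ΔI)(Ī/Q̄) = (-194/3000)(70500/933.0).
ε_I < 0, so the good is inferior.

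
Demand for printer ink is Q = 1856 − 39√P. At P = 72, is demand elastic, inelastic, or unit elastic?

Q = 1525.074, dQ/dP = -2.298.
ε = (dQ/dP)(P/Q) ≈ -0.108.
|ε| = 0.11 < 1.

inelastic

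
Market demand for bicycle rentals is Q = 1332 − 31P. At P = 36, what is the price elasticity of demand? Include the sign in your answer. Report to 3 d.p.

At P = 36, Q = 216.
dQ/dP = −31.
ε = (dQ/dP)(P/Q) = (-31)(36/216).

-5.167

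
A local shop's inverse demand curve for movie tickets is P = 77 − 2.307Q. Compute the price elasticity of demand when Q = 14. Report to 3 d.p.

-1.384

At Q = 14, P = 77 − 2.307(14) = 44.70.
dP/dQ = −2.307, so dQ/dP = 1/(−2.307) = -0.433.
ε = (dQ/dP)(P/Q) = (-0.433)(44.70/14).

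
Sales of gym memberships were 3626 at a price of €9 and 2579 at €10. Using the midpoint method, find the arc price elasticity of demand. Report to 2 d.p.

ΔQ = 2579 − 3626 = -1047; ΔP = 10 − 9 = 1.
Midpoints: P̄ = 9.50, Q̄ = 3102.5.
ε = (ΔQ/ΔP)(P̄/Q̄) = (-1047/1)(9.50/3102.5).

-3.21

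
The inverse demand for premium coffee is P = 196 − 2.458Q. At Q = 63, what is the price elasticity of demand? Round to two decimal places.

At Q = 63, P = 196 − 2.458(63) = 41.15.
dP/dQ = −2.458, so dQ/dP = 1/(−2.458) = -0.407.
ε = (dQ/dP)(P/Q) = (-0.407)(41.15/63).

-0.27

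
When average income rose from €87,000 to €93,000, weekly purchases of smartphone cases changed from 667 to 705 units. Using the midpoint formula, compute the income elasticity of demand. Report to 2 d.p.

ΔQ = 38, ΔI = 6000. Midpoints: Ī = 90,000, Q̄ = 686.0.
ε_I = (ΔQ/ΔI)(Ī/Q̄) = (38/6000)(90000/686.0).

0.83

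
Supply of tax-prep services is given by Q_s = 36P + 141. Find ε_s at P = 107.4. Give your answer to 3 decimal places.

0.965

At P = 107.4, Q_s = 4007.40.
dQ_s/dP = 36.
ε_s = (dQ_s/dP)(P/Q_s) = (36)(107.4/4007.40).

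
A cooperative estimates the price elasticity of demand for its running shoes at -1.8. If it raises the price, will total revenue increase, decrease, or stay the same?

decrease

|ε| = 1.80 > 1, so demand is elastic. A price rise therefore reduces total revenue.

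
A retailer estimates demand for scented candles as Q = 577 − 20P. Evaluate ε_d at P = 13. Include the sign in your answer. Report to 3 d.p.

At P = 13, Q = 317.
dQ/dP = −20.
ε = (dQ/dP)(P/Q) = (-20)(13/317).
|ε| < 1, so demand is inelastic at this price.

-0.820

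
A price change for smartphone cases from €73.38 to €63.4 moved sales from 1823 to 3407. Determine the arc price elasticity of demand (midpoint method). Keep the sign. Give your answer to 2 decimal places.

-4.15

ΔQ = 3407 − 1823 = 1584; ΔP = 63.4 − 73.38 = -9.98.
Midpoints: P̄ = 68.39, Q̄ = 2615.0.
ε = (ΔQ/ΔP)(P̄/Q̄) = (1584/-9.98)(68.39/2615.0).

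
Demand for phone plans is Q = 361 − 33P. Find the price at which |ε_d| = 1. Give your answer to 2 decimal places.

5.47

For linear demand Q = a − bP, ε = −bP/(a − bP). |ε| = 1 when bP = a − bP, i.e. P = a/(2b).
P = 361/(2·33) = 361/66 = 5.4697.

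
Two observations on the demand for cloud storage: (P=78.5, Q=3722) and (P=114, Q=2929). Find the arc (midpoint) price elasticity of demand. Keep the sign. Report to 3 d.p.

-0.647

ΔQ = 2929 − 3722 = -793; ΔP = 114 − 78.5 = 35.5.
Midpoints: P̄ = 96.25, Q̄ = 3325.5.
ε = (ΔQ/ΔP)(P̄/Q̄) = (-793/35.5)(96.25/3325.5).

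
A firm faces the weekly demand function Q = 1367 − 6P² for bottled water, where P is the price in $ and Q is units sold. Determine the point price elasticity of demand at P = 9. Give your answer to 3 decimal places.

At P = 9, Q = 881.
dQ/dP = −12P = -108.
ε = (dQ/dP)(P/Q) = (-108)(9/881).

-1.103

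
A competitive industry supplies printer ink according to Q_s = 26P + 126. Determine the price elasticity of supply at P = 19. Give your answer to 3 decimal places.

At P = 19, Q_s = 620.
dQ_s/dP = 26.
ε_s = (dQ_s/dP)(P/Q_s) = (26)(19/620).

0.797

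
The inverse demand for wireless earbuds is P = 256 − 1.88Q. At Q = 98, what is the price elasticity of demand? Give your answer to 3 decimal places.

At Q = 98, P = 256 − 1.88(98) = 71.76.
dP/dQ = −1.88, so dQ/dP = 1/(−1.88) = -0.532.
ε = (dQ/dP)(P/Q) = (-0.532)(71.76/98).

-0.389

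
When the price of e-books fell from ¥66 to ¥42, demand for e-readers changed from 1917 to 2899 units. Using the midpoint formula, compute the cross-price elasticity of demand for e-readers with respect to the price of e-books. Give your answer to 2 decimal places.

-0.92

ΔQ_x = 2899 − 1917 = 982; ΔP_y = 42 − 66 = -24.
Midpoints: P̄_y = 54.00, Q̄_x = 2408.0.
ε_xy = (ΔQ_x/ΔP_y)(P̄_y/Q̄_x) = (982/-24)(54.00/2408.0).
ε_xy < 0, so the goods are complements.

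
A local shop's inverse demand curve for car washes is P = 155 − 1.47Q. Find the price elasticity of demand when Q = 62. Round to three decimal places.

-0.701

At Q = 62, P = 155 − 1.47(62) = 63.86.
dP/dQ = −1.47, so dQ/dP = 1/(−1.47) = -0.680.
ε = (dQ/dP)(P/Q) = (-0.680)(63.86/62).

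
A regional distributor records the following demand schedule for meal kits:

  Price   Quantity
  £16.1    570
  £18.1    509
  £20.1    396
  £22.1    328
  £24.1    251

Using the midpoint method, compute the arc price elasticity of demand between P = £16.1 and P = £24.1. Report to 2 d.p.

-1.95

At P = 16.1, Q = 570; at P = 24.1, Q = 251.
ΔQ = -319, ΔP = 8.0. Midpoints: P̄ = 20.10, Q̄ = 410.5.
ε = (ΔQ/ΔP)(P̄/Q̄) = (-319/8.0)(20.10/410.5).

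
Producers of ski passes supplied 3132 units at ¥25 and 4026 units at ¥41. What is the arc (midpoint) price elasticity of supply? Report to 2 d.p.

ΔQ = 4026 − 3132 = 894; ΔP = 41 − 25 = 16.
Midpoints: P̄ = 33.00, Q̄ = 3579.0.
ε_s = (ΔQ/ΔP)(P̄/Q̄) = (894/16)(33.00/3579.0).

0.52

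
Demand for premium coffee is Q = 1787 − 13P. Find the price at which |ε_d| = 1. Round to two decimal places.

For linear demand Q = a − bP, ε = −bP/(a − bP). |ε| = 1 when bP = a − bP, i.e. P = a/(2b).
P = 1787/(2·13) = 1787/26 = 68.7308.

68.73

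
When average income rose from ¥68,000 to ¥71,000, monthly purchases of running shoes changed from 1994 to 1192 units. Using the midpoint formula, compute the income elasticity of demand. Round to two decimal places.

-11.66

ΔQ = -802, ΔI = 3000. Midpoints: Ī = 69,500, Q̄ = 1593.0.
ε_I = (ΔQ/ΔI)(Ī/Q̄) = (-802/3000)(69500/1593.0).
ε_I < 0, so the good is inferior.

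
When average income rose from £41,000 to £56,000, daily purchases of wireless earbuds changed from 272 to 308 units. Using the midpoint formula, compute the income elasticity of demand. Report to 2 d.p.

ΔQ = 36, ΔI = 15000. Midpoints: Ī = 48,500, Q̄ = 290.0.
ε_I = (ΔQ/ΔI)(Ī/Q̄) = (36/15000)(48500/290.0).

0.40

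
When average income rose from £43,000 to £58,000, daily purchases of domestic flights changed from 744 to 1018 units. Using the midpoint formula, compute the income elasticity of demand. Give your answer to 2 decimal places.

ΔQ = 274, ΔI = 15000. Midpoints: Ī = 50,500, Q̄ = 881.0.
ε_I = (ΔQ/ΔI)(Ī/Q̄) = (274/15000)(50500/881.0).

1.05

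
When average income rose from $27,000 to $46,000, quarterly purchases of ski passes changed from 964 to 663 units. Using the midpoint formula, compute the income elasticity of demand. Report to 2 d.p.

ΔQ = -301, ΔI = 19000. Midpoints: Ī = 36,500, Q̄ = 813.5.
ε_I = (ΔQ/ΔI)(Ī/Q̄) = (-301/19000)(36500/813.5).
ε_I < 0, so the good is inferior.

-0.71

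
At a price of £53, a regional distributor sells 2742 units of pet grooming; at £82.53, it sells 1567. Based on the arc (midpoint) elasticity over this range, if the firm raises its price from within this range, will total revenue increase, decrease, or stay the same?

Arc ε = (-1175/29.53)(67.77/2154.5) ≈ -1.252.
|ε| = 1.25 > 1, so demand is elastic. A price rise therefore reduces total revenue.

decrease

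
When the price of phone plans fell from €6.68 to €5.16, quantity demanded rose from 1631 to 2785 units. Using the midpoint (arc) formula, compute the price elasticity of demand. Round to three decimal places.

-2.036

ΔQ = 2785 − 1631 = 1154; ΔP = 5.16 − 6.68 = -1.52.
Midpoints: P̄ = 5.92, Q̄ = 2208.0.
ε = (ΔQ/ΔP)(P̄/Q̄) = (1154/-1.52)(5.92/2208.0).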